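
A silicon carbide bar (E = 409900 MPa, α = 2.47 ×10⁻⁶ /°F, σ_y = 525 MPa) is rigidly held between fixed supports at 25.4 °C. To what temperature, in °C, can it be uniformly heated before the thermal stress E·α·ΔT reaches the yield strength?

E = 409900 MPa = 409.9 GPa.
α = 2.47×10⁻⁶/°F × 9/5 = 4.45×10⁻⁶/K.
E·α·ΔT = 525.0 MPa ⇒ ΔT = 525.0 / (409.9×10³ × 4.45×10⁻⁶) = 288.1 K.
T = 25.4 + 288.1 = 313.5 °C.

313 °C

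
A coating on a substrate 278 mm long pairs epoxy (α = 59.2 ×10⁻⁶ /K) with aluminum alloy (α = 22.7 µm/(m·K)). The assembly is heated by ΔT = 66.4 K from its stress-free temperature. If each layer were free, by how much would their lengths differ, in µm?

Δα = |59.2 − 22.7|×10⁻⁶/K = 36.5×10⁻⁶/K.
ΔL_mismatch = Δα·L·ΔT = 36.5×10⁻⁶ × 278.0 mm × 66.4 K = 674 µm.

674 µm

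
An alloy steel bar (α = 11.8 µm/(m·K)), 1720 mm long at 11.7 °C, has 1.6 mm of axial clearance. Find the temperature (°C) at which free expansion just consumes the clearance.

90.5 °C

α·L₀·ΔT = 1.6 mm ⇒ ΔT = 1.6 / (11.8×10⁻⁶ × 1720.0) = 78.83 K.
T = 11.7 + 78.83 = 90.53 °C.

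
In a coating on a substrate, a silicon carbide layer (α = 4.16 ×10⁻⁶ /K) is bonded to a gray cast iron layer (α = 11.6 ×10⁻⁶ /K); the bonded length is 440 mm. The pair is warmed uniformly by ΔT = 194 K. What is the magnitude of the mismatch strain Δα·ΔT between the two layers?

Δα = |4.16 − 11.6|×10⁻⁶/K = 7.44×10⁻⁶/K.
Mismatch strain = Δα·ΔT = 7.44×10⁻⁶ × 194.0 = 1.44×10⁻³.

1.44×10⁻³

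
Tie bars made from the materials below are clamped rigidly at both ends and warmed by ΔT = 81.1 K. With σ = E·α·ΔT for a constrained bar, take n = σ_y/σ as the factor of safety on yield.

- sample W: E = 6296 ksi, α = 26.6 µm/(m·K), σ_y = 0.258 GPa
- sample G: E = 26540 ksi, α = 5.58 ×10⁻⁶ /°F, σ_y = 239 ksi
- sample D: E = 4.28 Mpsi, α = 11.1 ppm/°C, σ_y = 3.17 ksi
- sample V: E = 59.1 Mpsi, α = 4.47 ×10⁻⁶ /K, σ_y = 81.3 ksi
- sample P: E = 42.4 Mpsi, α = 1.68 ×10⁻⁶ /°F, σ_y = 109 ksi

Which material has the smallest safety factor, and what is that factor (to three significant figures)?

sample D, n = 0.823

Converting E to GPa, α to ×10⁻⁶/K, σ_y to MPa, then σ and n for each:
  sample W: E = 43.41, α = 26.6, σ_y = 258.0 → σ = 93.6 MPa, n = 2.76
  sample G: E = 183.0, α = 10.0, σ_y = 1648 → σ = 149 MPa, n = 11.1
  sample D: E = 29.51, α = 11.1, σ_y = 21.86 → σ = 26.6 MPa, n = 0.823
  sample V: E = 407.5, α = 4.47, σ_y = 560.5 → σ = 148 MPa, n = 3.79
  sample P: E = 292.3, α = 3.02, σ_y = 751.5 → σ = 71.7 MPa, n = 10.5
The minimum is sample D at n = 0.823.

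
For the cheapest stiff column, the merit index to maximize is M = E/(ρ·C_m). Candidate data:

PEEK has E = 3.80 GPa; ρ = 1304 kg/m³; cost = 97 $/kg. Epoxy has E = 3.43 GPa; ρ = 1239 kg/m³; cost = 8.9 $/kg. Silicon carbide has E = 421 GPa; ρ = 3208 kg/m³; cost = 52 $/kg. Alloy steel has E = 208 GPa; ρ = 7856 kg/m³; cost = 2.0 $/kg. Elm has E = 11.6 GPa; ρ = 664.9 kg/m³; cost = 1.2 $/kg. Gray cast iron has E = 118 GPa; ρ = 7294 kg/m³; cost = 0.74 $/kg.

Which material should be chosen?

Per-candidate index values:
  gray cast iron: M = 21.9 MN·m per $
  elm: M = 14.5 MN·m per $
  alloy steel: M = 13.2 MN·m per $
  silicon carbide: M = 2.52 MN·m per $
  epoxy: M = 0.311 MN·m per $
  PEEK: M = 0.0300 MN·m per $
Highest index: gray cast iron.

gray cast iron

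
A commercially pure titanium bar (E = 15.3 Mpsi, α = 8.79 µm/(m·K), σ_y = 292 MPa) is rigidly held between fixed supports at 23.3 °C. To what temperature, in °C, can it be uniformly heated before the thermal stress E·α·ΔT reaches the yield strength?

E = 15.3 Mpsi = 105.5 GPa.
E·α·ΔT = 292.0 MPa ⇒ ΔT = 292.0 / (105.5×10³ × 8.79×10⁻⁶) = 314.9 K.
T = 23.3 + 314.9 = 338.2 °C.

338 °C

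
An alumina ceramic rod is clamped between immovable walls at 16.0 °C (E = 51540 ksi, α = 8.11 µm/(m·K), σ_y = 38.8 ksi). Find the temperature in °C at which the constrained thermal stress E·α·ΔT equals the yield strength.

109 °C

E = 51540 ksi = 355.4 GPa.
σ_y = 38.8 ksi = 267.5 MPa.
E·α·ΔT = 267.5 MPa ⇒ ΔT = 267.5 / (355.4×10³ × 8.11×10⁻⁶) = 92.83 K.
T = 16.0 + 92.83 = 108.8 °C.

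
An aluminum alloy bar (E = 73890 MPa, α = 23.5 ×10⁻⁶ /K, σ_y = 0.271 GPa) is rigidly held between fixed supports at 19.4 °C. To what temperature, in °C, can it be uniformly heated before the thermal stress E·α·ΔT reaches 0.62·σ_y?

116 °C

E = 73890 MPa = 73.89 GPa.
σ_y = 0.271 GPa = 271.0 MPa.
E·α·ΔT = 168.0 MPa ⇒ ΔT = 168.0 / (73.89×10³ × 23.5×10⁻⁶) = 96.76 K.
T = 19.4 + 96.76 = 116.2 °C.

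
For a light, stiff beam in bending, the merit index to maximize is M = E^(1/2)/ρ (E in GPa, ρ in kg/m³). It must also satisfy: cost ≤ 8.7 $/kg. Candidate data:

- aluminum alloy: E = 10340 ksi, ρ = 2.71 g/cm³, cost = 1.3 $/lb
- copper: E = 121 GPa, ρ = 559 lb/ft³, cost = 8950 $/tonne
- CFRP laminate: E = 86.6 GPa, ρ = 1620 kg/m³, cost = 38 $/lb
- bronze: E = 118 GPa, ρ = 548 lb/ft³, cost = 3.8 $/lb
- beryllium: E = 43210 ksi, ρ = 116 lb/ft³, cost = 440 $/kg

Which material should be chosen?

aluminum alloy

Screen on constraints: cost ≤ 8.7 $/kg. Survivors: aluminum alloy, bronze.
Putting every candidate on a common basis:
  aluminum alloy: E = 71.29 GPa, ρ = 2710 kg/m³
  bronze: E = 118.0 GPa, ρ = 8778 kg/m³
  aluminum alloy: M = 3.12×10⁻³
  bronze: M = 1.24×10⁻³
Aluminum alloy has the largest M.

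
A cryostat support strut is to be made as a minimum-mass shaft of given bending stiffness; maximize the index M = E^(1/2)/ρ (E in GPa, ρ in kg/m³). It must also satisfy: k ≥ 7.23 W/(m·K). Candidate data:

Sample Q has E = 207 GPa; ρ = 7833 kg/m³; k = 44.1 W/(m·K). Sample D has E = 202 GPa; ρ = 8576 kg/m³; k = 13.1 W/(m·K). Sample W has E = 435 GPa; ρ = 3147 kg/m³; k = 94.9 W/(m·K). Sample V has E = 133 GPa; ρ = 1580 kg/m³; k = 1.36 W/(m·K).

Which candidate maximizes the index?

sample W

Screen on constraints: k ≥ 7.23 W/(m·K). Survivors: sample Q, sample D, sample W.
Per-candidate index values:
  sample W: M = 6.63×10⁻³
  sample Q: M = 1.84×10⁻³
  sample D: M = 1.66×10⁻³
Sample W has the largest M.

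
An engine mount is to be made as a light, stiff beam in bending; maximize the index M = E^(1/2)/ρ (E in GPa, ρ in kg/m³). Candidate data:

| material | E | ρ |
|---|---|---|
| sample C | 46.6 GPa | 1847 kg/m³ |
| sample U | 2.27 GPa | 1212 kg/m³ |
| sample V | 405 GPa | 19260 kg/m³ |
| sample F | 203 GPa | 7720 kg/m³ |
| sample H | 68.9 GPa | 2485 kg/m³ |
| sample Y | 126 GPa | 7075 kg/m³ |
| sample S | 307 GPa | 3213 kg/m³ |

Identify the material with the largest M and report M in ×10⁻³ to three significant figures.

sample S, M = 5.45×10⁻³

Per-candidate index values:
  sample S: M = 5.45×10⁻³
  sample C: M = 3.70×10⁻³
  sample H: M = 3.34×10⁻³
  sample F: M = 1.85×10⁻³
  sample Y: M = 1.59×10⁻³
  sample U: M = 1.24×10⁻³
  sample V: M = 1.04×10⁻³
Sample S has the largest M.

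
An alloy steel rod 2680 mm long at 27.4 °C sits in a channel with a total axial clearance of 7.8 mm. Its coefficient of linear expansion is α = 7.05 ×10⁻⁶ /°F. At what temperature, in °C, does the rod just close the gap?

257 °C

α = 7.05×10⁻⁶/°F × 9/5 = 12.7×10⁻⁶/K.
α·L₀·ΔT = 7.8 mm ⇒ ΔT = 7.8 / (12.7×10⁻⁶ × 2680.0) = 229.3 K.
T = 27.4 + 229.3 = 256.7 °C.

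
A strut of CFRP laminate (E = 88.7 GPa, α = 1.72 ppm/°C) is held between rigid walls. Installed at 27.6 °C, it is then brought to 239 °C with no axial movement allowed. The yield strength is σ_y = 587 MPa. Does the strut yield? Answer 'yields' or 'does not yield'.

ΔT = 211.4 K. Constrained thermal stress σ = E·α·ΔT = 88.70×10³ MPa × 1.72×10⁻⁶ × 211.4 = 32.3 MPa (compressive).
Compare to σ_y = 587 MPa: σ < σ_y, so it does not yield.

does not yield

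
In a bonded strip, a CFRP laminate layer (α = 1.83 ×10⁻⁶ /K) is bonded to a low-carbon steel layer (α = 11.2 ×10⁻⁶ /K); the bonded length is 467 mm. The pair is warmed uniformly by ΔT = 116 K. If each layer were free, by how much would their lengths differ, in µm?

Δα = |1.83 − 11.2|×10⁻⁶/K = 9.37×10⁻⁶/K.
ΔL_mismatch = Δα·L·ΔT = 9.37×10⁻⁶ × 467.0 mm × 116.0 K = 508 µm.

508 µm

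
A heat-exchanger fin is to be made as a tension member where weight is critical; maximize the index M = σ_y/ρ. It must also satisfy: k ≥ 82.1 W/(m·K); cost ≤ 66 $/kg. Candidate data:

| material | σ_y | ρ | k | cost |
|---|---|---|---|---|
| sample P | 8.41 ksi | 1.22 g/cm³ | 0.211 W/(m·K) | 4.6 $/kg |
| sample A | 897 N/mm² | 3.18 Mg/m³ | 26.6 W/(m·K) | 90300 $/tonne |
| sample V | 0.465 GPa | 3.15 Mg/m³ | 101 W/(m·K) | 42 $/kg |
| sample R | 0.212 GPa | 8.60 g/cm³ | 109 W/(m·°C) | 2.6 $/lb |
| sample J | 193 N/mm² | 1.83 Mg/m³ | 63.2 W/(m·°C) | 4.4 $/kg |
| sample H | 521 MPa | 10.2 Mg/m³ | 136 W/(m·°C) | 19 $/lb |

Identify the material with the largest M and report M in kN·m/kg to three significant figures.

Screen on constraints: k ≥ 82.1 W/(m·K); cost ≤ 66 $/kg. Survivors: sample V, sample R, sample H.
Putting every candidate on a common basis:
  sample V: σ_y = 465.0 MPa, ρ = 3150 kg/m³
  sample R: σ_y = 212.0 MPa, ρ = 8600 kg/m³
  sample H: σ_y = 521.0 MPa, ρ = 10200 kg/m³
  sample V: M = 148 kN·m/kg
  sample H: M = 51.1 kN·m/kg
  sample R: M = 24.7 kN·m/kg
Sample V has the largest M.

sample V, M = 148 kN·m/kg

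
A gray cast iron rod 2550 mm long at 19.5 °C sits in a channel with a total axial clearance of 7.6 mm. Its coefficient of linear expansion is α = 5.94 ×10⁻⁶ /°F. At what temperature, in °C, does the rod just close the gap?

298 °C

α = 5.94×10⁻⁶/°F × 9/5 = 10.7×10⁻⁶/K.
α·L₀·ΔT = 7.6 mm ⇒ ΔT = 7.6 / (10.7×10⁻⁶ × 2550.0) = 278.7 K.
T = 19.5 + 278.7 = 298.2 °C.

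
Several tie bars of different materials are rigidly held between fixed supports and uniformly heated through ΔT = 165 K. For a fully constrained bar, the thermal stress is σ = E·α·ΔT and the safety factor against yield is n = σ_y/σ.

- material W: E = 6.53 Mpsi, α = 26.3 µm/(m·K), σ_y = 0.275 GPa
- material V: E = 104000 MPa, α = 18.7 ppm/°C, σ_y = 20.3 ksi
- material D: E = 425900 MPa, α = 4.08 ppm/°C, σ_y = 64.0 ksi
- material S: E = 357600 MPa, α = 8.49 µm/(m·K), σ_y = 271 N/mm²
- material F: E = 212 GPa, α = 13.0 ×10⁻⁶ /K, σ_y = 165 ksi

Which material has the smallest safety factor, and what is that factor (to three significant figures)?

material V, n = 0.436

With everything in SI (GPa, ×10⁻⁶/K, MPa):
  material W: E = 45.02, α = 26.3, σ_y = 275.0 → σ = 195 MPa, n = 1.41
  material V: E = 104.0, α = 18.7, σ_y = 140.0 → σ = 321 MPa, n = 0.436
  material D: E = 425.9, α = 4.08, σ_y = 441.3 → σ = 287 MPa, n = 1.54
  material S: E = 357.6, α = 8.49, σ_y = 271.0 → σ = 501 MPa, n = 0.541
  material F: E = 212.0, α = 13.0, σ_y = 1138 → σ = 455 MPa, n = 2.50
The minimum is material V at n = 0.436.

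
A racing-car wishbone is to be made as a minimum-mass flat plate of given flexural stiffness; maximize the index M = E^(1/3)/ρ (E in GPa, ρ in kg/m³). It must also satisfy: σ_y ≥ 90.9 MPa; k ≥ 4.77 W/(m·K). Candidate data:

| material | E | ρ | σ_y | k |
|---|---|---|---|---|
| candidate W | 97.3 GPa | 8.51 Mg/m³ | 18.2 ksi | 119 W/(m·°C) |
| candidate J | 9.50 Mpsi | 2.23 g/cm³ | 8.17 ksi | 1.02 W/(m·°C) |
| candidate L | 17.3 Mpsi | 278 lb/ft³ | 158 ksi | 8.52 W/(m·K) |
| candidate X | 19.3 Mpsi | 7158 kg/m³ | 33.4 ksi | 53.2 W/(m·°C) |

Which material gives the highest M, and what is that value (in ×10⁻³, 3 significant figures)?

Screen on constraints: σ_y ≥ 90.9 MPa; k ≥ 4.77 W/(m·K). Survivors: candidate W, candidate L, candidate X.
Putting every candidate on a common basis:
  candidate W: E = 97.30 GPa, ρ = 8510 kg/m³
  candidate L: E = 119.3 GPa, ρ = 4453 kg/m³
  candidate X: E = 133.1 GPa, ρ = 7158 kg/m³
  candidate L: M = 1.11×10⁻³
  candidate X: M = 0.713×10⁻³
  candidate W: M = 0.540×10⁻³
Highest index: candidate L.

candidate L, M = 1.11×10⁻³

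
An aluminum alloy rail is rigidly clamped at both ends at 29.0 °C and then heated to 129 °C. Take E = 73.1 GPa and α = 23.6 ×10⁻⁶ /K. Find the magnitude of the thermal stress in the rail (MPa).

ΔT = 100.0 K. Constrained thermal stress σ = E·α·ΔT = 73.10×10³ MPa × 23.6×10⁻⁶ × 100.0 = 173 MPa (compressive).

173 MPa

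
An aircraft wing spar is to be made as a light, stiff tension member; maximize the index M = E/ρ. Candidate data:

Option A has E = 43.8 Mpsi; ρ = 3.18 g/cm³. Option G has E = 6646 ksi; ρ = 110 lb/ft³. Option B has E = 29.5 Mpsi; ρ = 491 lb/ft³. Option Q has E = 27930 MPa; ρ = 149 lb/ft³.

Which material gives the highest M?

option A

After converting to SI:
  option A: E = 302.0 GPa, ρ = 3180 kg/m³
  option G: E = 45.82 GPa, ρ = 1762 kg/m³
  option B: E = 203.4 GPa, ρ = 7865 kg/m³
  option Q: E = 27.93 GPa, ρ = 2387 kg/m³
  option A: M = 95.0 MN·m/kg
  option G: M = 26.0 MN·m/kg
  option B: M = 25.9 MN·m/kg
  option Q: M = 11.7 MN·m/kg
Option A ranks first.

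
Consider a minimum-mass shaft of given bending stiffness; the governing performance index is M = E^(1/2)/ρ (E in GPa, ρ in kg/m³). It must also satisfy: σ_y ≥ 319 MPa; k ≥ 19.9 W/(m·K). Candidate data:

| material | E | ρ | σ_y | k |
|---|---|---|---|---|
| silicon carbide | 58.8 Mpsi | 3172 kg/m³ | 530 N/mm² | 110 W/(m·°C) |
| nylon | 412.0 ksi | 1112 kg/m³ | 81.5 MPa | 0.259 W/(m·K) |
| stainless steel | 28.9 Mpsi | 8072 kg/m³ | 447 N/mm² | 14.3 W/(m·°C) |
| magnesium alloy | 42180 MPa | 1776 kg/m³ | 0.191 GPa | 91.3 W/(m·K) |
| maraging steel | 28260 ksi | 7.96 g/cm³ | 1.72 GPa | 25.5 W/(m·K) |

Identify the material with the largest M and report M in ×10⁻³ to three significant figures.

silicon carbide, M = 6.35×10⁻³

Screen on constraints: σ_y ≥ 319 MPa; k ≥ 19.9 W/(m·K). Survivors: silicon carbide, maraging steel.
Convert each candidate to consistent units, then evaluate M:
  silicon carbide: E = 405.4 GPa, ρ = 3172 kg/m³
  maraging steel: E = 194.8 GPa, ρ = 7960 kg/m³
  silicon carbide: M = 6.35×10⁻³
  maraging steel: M = 1.75×10⁻³
Silicon carbide ranks first.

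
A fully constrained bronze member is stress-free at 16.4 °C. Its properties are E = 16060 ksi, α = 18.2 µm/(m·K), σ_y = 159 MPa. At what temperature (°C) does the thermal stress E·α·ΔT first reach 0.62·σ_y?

65.3 °C

E = 16060 ksi = 110.7 GPa.
E·α·ΔT = 98.58 MPa ⇒ ΔT = 98.58 / (110.7×10³ × 18.2×10⁻⁶) = 48.92 K.
T = 16.4 + 48.92 = 65.32 °C.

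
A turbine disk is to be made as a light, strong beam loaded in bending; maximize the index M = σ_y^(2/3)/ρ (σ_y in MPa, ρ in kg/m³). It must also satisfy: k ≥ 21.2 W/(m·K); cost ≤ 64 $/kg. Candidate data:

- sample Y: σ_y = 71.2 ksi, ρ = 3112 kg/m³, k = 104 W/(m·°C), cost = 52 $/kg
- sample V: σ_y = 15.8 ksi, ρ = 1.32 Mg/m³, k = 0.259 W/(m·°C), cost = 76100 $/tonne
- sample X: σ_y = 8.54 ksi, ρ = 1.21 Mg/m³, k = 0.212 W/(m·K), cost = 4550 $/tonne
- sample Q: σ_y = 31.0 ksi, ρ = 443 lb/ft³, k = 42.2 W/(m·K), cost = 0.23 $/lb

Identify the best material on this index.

Screen on constraints: k ≥ 21.2 W/(m·K); cost ≤ 64 $/kg. Survivors: sample Y, sample Q.
Putting every candidate on a common basis:
  sample Y: σ_y = 490.9 MPa, ρ = 3112 kg/m³
  sample Q: σ_y = 213.7 MPa, ρ = 7096 kg/m³
  sample Y: M = 20.0×10⁻³
  sample Q: M = 5.04×10⁻³
Highest index: sample Y.

sample Y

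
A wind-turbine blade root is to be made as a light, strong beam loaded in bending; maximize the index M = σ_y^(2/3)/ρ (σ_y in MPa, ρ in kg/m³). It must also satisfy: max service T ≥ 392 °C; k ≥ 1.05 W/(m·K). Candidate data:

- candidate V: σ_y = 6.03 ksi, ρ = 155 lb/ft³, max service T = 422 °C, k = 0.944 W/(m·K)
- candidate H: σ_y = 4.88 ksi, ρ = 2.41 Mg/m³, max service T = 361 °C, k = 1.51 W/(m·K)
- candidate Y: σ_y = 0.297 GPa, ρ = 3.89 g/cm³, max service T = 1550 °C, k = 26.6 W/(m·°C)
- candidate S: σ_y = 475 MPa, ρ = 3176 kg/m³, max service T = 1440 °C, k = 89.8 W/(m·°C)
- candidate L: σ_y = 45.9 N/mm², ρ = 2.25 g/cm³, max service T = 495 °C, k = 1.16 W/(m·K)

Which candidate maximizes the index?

candidate S

Screen on constraints: max service T ≥ 392 °C; k ≥ 1.05 W/(m·K). Survivors: candidate Y, candidate S, candidate L.
Putting every candidate on a common basis:
  candidate Y: σ_y = 297.0 MPa, ρ = 3890 kg/m³
  candidate S: σ_y = 475.0 MPa, ρ = 3176 kg/m³
  candidate L: σ_y = 45.90 MPa, ρ = 2250 kg/m³
  candidate S: M = 19.2×10⁻³
  candidate Y: M = 11.4×10⁻³
  candidate L: M = 5.70×10⁻³
The maximum is for candidate S.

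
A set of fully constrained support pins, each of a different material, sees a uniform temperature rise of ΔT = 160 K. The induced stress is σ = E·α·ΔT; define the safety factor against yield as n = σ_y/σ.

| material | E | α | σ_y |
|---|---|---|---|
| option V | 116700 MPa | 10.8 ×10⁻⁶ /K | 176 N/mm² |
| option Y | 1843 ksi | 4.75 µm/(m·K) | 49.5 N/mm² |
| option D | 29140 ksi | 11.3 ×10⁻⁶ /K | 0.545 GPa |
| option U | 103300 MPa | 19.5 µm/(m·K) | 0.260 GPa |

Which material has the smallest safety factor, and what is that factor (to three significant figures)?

option U, n = 0.807

Per material, after unit conversion:
  option V: E = 116.7, α = 10.8, σ_y = 176.0 → σ = 202 MPa, n = 0.873
  option Y: E = 12.71, α = 4.75, σ_y = 49.50 → σ = 9.66 MPa, n = 5.13
  option D: E = 200.9, α = 11.3, σ_y = 545.0 → σ = 363 MPa, n = 1.50
  option U: E = 103.3, α = 19.5, σ_y = 260.0 → σ = 322 MPa, n = 0.807
The minimum is option U at n = 0.807.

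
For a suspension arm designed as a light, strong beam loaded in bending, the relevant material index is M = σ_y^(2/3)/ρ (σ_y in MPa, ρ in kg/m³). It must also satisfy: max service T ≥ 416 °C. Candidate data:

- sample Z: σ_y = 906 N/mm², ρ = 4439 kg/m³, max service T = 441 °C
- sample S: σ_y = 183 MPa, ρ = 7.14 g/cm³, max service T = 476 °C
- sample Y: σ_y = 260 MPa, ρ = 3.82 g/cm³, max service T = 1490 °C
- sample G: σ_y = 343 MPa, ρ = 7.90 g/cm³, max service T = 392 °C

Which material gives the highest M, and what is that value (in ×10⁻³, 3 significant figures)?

sample Z, M = 21.1×10⁻³

Screen on constraints: max service T ≥ 416 °C. Survivors: sample Z, sample S, sample Y.
Normalizing units and computing the index:
  sample Z: σ_y = 906.0 MPa, ρ = 4439 kg/m³
  sample S: σ_y = 183.0 MPa, ρ = 7140 kg/m³
  sample Y: σ_y = 260.0 MPa, ρ = 3820 kg/m³
  sample Z: M = 21.1×10⁻³
  sample Y: M = 10.7×10⁻³
  sample S: M = 4.51×10⁻³
The maximum is for sample Z.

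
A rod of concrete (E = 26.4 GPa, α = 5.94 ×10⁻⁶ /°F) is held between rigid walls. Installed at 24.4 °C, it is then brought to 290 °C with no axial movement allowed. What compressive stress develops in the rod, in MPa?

α = 5.94×10⁻⁶/°F × 9/5 = 10.7×10⁻⁶/K.
ΔT = 265.6 K. Constrained thermal stress σ = E·α·ΔT = 26.40×10³ MPa × 10.7×10⁻⁶ × 265.6 = 75.0 MPa (compressive).

75.0 MPa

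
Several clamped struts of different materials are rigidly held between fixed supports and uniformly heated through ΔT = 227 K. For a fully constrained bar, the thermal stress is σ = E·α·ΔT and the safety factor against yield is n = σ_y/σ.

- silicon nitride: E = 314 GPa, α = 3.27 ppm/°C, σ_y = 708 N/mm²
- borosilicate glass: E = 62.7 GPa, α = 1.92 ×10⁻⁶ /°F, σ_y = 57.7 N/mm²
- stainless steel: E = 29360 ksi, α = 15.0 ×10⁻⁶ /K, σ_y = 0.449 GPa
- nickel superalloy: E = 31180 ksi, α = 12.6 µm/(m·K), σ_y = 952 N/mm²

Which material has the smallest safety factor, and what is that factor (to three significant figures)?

Per material, after unit conversion:
  silicon nitride: E = 314.0, α = 3.27, σ_y = 708.0 → σ = 233 MPa, n = 3.04
  borosilicate glass: E = 62.70, α = 3.46, σ_y = 57.70 → σ = 49.2 MPa, n = 1.17
  stainless steel: E = 202.4, α = 15.0, σ_y = 449.0 → σ = 689 MPa, n = 0.651
  nickel superalloy: E = 215.0, α = 12.6, σ_y = 952.0 → σ = 615 MPa, n = 1.55
Stainless steel has the lowest safety factor, n = 0.651.

stainless steel, n = 0.651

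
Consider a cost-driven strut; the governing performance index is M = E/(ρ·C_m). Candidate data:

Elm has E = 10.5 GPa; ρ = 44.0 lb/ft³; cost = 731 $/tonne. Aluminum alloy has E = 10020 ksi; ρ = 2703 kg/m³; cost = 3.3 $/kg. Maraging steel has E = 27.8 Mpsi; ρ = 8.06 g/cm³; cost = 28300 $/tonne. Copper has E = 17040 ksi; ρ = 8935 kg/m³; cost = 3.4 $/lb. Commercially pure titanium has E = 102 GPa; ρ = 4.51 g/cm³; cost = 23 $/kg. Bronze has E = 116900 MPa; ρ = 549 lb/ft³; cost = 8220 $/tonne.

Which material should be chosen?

Convert each candidate to consistent units, then evaluate M:
  elm: E = 10.50 GPa, ρ = 704.8 kg/m³, cost = 0.7310 $/kg
  aluminum alloy: E = 69.09 GPa, ρ = 2703 kg/m³, cost = 3.300 $/kg
  maraging steel: E = 191.7 GPa, ρ = 8060 kg/m³, cost = 28.30 $/kg
  copper: E = 117.5 GPa, ρ = 8935 kg/m³, cost = 7.496 $/kg
  commercially pure titanium: E = 102.0 GPa, ρ = 4510 kg/m³, cost = 23.00 $/kg
  bronze: E = 116.9 GPa, ρ = 8794 kg/m³, cost = 8.220 $/kg
  elm: M = 20.4 MN·m per $
  aluminum alloy: M = 7.75 MN·m per $
  copper: M = 1.75 MN·m per $
  bronze: M = 1.62 MN·m per $
  commercially pure titanium: M = 0.983 MN·m per $
  maraging steel: M = 0.840 MN·m per $
Elm ranks first.

elm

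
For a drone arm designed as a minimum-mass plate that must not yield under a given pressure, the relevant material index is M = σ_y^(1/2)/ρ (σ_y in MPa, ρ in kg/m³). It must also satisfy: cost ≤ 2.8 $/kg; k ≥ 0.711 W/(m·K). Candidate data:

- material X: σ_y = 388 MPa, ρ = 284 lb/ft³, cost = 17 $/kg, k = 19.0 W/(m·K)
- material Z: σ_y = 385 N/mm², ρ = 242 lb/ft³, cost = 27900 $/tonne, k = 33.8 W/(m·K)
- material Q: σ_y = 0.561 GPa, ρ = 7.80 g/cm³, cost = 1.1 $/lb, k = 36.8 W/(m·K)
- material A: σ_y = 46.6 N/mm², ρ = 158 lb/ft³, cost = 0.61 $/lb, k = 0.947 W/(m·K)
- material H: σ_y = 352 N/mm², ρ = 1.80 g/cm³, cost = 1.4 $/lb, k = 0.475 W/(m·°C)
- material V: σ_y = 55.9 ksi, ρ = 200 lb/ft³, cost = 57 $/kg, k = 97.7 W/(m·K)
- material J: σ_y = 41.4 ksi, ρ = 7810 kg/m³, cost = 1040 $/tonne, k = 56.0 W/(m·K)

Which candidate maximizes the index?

material Q

Screen on constraints: cost ≤ 2.8 $/kg; k ≥ 0.711 W/(m·K). Survivors: material Q, material A, material J.
After converting to SI:
  material Q: σ_y = 561.0 MPa, ρ = 7800 kg/m³
  material A: σ_y = 46.60 MPa, ρ = 2531 kg/m³
  material J: σ_y = 285.4 MPa, ρ = 7810 kg/m³
  material Q: M = 3.04×10⁻³
  material A: M = 2.70×10⁻³
  material J: M = 2.16×10⁻³
Material Q ranks first.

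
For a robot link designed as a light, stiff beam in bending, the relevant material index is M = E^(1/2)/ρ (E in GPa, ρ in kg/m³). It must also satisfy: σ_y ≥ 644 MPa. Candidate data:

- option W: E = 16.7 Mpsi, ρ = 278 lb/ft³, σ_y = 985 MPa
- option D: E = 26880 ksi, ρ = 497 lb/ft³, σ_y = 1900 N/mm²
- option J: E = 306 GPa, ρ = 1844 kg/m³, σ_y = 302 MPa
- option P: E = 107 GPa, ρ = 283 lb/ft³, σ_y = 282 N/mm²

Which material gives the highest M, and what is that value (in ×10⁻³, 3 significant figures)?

option W, M = 2.41×10⁻³

Screen on constraints: σ_y ≥ 644 MPa. Survivors: option W, option D.
Normalizing units and computing the index:
  option W: E = 115.1 GPa, ρ = 4453 kg/m³
  option D: E = 185.3 GPa, ρ = 7961 kg/m³
  option W: M = 2.41×10⁻³
  option D: M = 1.71×10⁻³
Option W ranks first.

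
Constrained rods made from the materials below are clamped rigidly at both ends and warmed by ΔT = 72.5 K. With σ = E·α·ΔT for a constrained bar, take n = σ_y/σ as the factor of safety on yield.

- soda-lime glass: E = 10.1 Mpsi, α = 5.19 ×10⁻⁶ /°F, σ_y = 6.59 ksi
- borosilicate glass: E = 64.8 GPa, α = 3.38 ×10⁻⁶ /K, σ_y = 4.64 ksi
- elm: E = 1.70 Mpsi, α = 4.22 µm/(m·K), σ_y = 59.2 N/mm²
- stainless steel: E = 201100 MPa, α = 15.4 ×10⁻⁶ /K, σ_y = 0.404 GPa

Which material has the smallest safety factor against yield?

With everything in SI (GPa, ×10⁻⁶/K, MPa):
  soda-lime glass: E = 69.64, α = 9.34, σ_y = 45.44 → σ = 47.2 MPa, n = 0.963
  borosilicate glass: E = 64.80, α = 3.38, σ_y = 31.99 → σ = 15.9 MPa, n = 2.01
  elm: E = 11.72, α = 4.22, σ_y = 59.20 → σ = 3.59 MPa, n = 16.5
  stainless steel: E = 201.1, α = 15.4, σ_y = 404.0 → σ = 225 MPa, n = 1.80
Smallest n: soda-lime glass with n = 0.963.

soda-lime glass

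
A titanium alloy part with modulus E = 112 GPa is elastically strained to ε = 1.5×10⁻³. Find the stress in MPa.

168 MPa

σ = E·ε = 112000 MPa × 1.5×10⁻³ = 168 MPa.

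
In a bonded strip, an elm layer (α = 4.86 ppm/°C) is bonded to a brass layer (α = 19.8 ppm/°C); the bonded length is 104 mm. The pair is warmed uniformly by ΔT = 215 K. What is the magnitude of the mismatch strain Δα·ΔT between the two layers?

Δα = |4.86 − 19.8|×10⁻⁶/K = 14.9×10⁻⁶/K.
Mismatch strain = Δα·ΔT = 14.9×10⁻⁶ × 215.0 = 3.21×10⁻³.

3.21×10⁻³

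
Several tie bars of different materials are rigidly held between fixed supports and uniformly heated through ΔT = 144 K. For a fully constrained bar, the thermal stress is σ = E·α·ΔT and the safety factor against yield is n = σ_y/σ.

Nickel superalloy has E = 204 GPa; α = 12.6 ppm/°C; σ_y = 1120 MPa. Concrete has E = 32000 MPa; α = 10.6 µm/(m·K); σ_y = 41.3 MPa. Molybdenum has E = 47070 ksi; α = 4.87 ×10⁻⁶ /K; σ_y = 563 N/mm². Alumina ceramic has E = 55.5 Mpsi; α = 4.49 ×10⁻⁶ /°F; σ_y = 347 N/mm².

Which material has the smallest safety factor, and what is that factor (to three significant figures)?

Per material, after unit conversion:
  nickel superalloy: E = 204.0, α = 12.6, σ_y = 1120 → σ = 370 MPa, n = 3.03
  concrete: E = 32.00, α = 10.6, σ_y = 41.30 → σ = 48.8 MPa, n = 0.846
  molybdenum: E = 324.5, α = 4.87, σ_y = 563.0 → σ = 228 MPa, n = 2.47
  alumina ceramic: E = 382.7, α = 8.08, σ_y = 347.0 → σ = 445 MPa, n = 0.779
The minimum is alumina ceramic at n = 0.779.

alumina ceramic, n = 0.779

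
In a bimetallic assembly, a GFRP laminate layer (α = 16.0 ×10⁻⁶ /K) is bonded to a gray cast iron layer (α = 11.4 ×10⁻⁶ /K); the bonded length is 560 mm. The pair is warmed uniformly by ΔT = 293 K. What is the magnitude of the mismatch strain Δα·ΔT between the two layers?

1.35×10⁻³

Δα = |16.0 − 11.4|×10⁻⁶/K = 4.60×10⁻⁶/K.
Mismatch strain = Δα·ΔT = 4.60×10⁻⁶ × 293.0 = 1.35×10⁻³.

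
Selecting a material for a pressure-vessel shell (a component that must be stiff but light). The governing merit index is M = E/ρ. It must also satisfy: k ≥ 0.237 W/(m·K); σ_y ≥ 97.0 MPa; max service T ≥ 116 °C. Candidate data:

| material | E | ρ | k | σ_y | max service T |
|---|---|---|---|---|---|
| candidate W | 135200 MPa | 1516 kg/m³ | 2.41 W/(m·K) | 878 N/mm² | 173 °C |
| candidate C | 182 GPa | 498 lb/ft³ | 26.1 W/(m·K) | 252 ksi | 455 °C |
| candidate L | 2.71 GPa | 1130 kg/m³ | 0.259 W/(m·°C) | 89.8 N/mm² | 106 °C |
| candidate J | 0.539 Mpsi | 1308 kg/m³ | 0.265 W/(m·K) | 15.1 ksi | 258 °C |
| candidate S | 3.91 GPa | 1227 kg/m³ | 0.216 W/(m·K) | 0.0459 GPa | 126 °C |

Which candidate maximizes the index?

Screen on constraints: k ≥ 0.237 W/(m·K); σ_y ≥ 97.0 MPa; max service T ≥ 116 °C. Survivors: candidate W, candidate C, candidate J.
After converting to SI:
  candidate W: E = 135.2 GPa, ρ = 1516 kg/m³
  candidate C: E = 182.0 GPa, ρ = 7977 kg/m³
  candidate J: E = 3.716 GPa, ρ = 1308 kg/m³
  candidate W: M = 89.2 MN·m/kg
  candidate C: M = 22.8 MN·m/kg
  candidate J: M = 2.84 MN·m/kg
Candidate W ranks first.

candidate W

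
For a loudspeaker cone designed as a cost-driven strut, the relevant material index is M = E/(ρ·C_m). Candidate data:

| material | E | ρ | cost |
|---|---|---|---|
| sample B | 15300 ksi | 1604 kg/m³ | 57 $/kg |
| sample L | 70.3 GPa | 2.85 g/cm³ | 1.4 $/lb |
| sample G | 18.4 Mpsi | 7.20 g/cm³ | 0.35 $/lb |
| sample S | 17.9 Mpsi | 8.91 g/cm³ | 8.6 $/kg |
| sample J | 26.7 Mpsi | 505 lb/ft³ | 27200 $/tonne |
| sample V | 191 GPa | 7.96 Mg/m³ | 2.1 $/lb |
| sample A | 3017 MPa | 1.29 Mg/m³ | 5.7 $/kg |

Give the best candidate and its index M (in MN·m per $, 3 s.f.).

After converting to SI:
  sample B: E = 105.5 GPa, ρ = 1604 kg/m³, cost = 57.00 $/kg
  sample L: E = 70.30 GPa, ρ = 2850 kg/m³, cost = 3.086 $/kg
  sample G: E = 126.9 GPa, ρ = 7200 kg/m³, cost = 0.7716 $/kg
  sample S: E = 123.4 GPa, ρ = 8910 kg/m³, cost = 8.600 $/kg
  sample J: E = 184.1 GPa, ρ = 8089 kg/m³, cost = 27.20 $/kg
  sample V: E = 191.0 GPa, ρ = 7960 kg/m³, cost = 4.630 $/kg
  sample A: E = 3.017 GPa, ρ = 1290 kg/m³, cost = 5.700 $/kg
  sample G: M = 22.8 MN·m per $
  sample L: M = 7.99 MN·m per $
  sample V: M = 5.18 MN·m per $
  sample S: M = 1.61 MN·m per $
  sample B: M = 1.15 MN·m per $
  sample J: M = 0.837 MN·m per $
  sample A: M = 0.410 MN·m per $
Sample G has the largest M.

sample G, M = 22.8 MN·m per $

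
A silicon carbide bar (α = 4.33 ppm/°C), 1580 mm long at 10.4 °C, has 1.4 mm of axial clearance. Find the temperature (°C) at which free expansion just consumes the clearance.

α·L₀·ΔT = 1.4 mm ⇒ ΔT = 1.4 / (4.33×10⁻⁶ × 1580.0) = 204.6 K.
T = 10.4 + 204.6 = 215.0 °C.

215 °C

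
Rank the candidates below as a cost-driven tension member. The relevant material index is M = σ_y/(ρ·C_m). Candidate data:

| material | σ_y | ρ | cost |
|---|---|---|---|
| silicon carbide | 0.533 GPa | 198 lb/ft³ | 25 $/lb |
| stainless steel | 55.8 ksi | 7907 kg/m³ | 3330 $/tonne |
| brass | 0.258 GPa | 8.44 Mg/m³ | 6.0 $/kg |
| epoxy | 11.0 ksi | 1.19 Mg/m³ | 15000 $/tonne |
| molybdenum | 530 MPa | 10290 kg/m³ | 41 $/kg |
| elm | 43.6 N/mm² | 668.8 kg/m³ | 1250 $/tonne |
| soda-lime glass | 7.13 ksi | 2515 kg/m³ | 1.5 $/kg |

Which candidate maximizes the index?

After converting to SI:
  silicon carbide: σ_y = 533.0 MPa, ρ = 3172 kg/m³, cost = 55.11 $/kg
  stainless steel: σ_y = 384.7 MPa, ρ = 7907 kg/m³, cost = 3.330 $/kg
  brass: σ_y = 258.0 MPa, ρ = 8440 kg/m³, cost = 6.000 $/kg
  epoxy: σ_y = 75.84 MPa, ρ = 1190 kg/m³, cost = 15.00 $/kg
  molybdenum: σ_y = 530.0 MPa, ρ = 10290 kg/m³, cost = 41.00 $/kg
  elm: σ_y = 43.60 MPa, ρ = 668.8 kg/m³, cost = 1.250 $/kg
  soda-lime glass: σ_y = 49.16 MPa, ρ = 2515 kg/m³, cost = 1.500 $/kg
  elm: M = 52.2 kN·m per $
  stainless steel: M = 14.6 kN·m per $
  soda-lime glass: M = 13.0 kN·m per $
  brass: M = 5.09 kN·m per $
  epoxy: M = 4.25 kN·m per $
  silicon carbide: M = 3.05 kN·m per $
  molybdenum: M = 1.26 kN·m per $
Elm has the largest M.

elm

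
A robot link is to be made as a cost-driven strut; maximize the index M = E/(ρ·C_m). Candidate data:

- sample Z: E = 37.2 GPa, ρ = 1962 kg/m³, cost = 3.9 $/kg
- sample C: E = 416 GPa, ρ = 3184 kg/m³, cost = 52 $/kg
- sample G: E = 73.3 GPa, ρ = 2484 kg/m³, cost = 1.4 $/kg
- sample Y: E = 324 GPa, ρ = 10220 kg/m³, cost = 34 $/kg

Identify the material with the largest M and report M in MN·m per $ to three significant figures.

Computing M directly (units already consistent):
  sample G: M = 21.1 MN·m per $
  sample Z: M = 4.86 MN·m per $
  sample C: M = 2.51 MN·m per $
  sample Y: M = 0.932 MN·m per $
Sample G has the largest M.

sample G, M = 21.1 MN·m per $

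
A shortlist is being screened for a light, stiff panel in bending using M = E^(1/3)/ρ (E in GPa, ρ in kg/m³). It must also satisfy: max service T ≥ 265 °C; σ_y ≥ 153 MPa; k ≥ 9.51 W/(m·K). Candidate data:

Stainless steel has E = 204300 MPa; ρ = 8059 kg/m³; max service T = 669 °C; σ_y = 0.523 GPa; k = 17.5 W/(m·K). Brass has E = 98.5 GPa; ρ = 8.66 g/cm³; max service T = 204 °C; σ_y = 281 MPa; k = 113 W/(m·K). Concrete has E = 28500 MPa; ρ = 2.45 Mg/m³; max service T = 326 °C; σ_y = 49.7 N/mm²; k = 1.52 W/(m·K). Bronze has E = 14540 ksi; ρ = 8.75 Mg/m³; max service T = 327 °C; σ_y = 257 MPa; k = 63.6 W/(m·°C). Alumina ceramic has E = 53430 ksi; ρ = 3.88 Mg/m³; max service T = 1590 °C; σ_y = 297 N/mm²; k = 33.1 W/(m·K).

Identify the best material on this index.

Screen on constraints: max service T ≥ 265 °C; σ_y ≥ 153 MPa; k ≥ 9.51 W/(m·K). Survivors: stainless steel, bronze, alumina ceramic.
Convert each candidate to consistent units, then evaluate M:
  stainless steel: E = 204.3 GPa, ρ = 8059 kg/m³
  bronze: E = 100.2 GPa, ρ = 8750 kg/m³
  alumina ceramic: E = 368.4 GPa, ρ = 3880 kg/m³
  alumina ceramic: M = 1.85×10⁻³
  stainless steel: M = 0.731×10⁻³
  bronze: M = 0.531×10⁻³
Alumina ceramic ranks first.

alumina ceramic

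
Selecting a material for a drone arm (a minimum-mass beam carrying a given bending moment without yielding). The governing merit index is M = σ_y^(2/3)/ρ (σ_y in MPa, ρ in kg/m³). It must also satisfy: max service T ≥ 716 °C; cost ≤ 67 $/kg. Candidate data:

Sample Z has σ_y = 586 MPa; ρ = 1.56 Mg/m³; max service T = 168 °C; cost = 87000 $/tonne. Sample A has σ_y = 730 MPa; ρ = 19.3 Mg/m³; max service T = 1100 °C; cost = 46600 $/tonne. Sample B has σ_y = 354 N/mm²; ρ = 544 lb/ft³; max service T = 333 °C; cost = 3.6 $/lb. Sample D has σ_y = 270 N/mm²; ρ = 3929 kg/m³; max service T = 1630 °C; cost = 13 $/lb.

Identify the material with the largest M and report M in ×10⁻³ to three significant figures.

Screen on constraints: max service T ≥ 716 °C; cost ≤ 67 $/kg. Survivors: sample A, sample D.
Convert each candidate to consistent units, then evaluate M:
  sample A: σ_y = 730.0 MPa, ρ = 19300 kg/m³
  sample D: σ_y = 270.0 MPa, ρ = 3929 kg/m³
  sample D: M = 10.6×10⁻³
  sample A: M = 4.20×10⁻³
Sample D ranks first.

sample D, M = 10.6×10⁻³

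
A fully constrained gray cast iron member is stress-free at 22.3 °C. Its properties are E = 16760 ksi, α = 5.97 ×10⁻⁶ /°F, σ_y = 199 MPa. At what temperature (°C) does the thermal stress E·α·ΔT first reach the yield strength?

183 °C

E = 16760 ksi = 115.6 GPa.
α = 5.97×10⁻⁶/°F × 9/5 = 10.7×10⁻⁶/K.
E·α·ΔT = 199.0 MPa ⇒ ΔT = 199.0 / (115.6×10³ × 10.7×10⁻⁶) = 160.3 K.
T = 22.3 + 160.3 = 182.6 °C.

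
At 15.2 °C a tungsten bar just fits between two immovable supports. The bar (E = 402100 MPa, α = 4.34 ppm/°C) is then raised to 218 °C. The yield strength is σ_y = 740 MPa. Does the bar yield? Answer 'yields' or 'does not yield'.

E = 402100 MPa = 402.1 GPa.
ΔT = 202.8 K. Constrained thermal stress σ = E·α·ΔT = 402.1×10³ MPa × 4.34×10⁻⁶ × 202.8 = 354 MPa (compressive).
Compare to σ_y = 740 MPa: σ < σ_y, so it does not yield.

does not yield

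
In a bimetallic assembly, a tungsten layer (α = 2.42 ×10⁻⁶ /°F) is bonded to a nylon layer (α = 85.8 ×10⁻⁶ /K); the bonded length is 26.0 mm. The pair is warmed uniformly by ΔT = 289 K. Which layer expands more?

tungsten: α = 2.42×10⁻⁶/°F × 9/5 = 4.36×10⁻⁶/K.
α(tungsten) = 4.36×10⁻⁶/K vs α(nylon) = 85.8×10⁻⁶/K.
Higher α expands more for the same ΔT: nylon.

nylon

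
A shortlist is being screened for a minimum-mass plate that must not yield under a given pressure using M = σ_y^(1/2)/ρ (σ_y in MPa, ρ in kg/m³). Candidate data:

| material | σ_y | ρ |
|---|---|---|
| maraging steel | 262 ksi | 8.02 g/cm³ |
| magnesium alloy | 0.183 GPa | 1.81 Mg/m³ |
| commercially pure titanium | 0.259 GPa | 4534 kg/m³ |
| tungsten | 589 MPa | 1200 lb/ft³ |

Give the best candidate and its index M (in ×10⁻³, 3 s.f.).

magnesium alloy, M = 7.47×10⁻³

After converting to SI:
  maraging steel: σ_y = 1806 MPa, ρ = 8020 kg/m³
  magnesium alloy: σ_y = 183.0 MPa, ρ = 1810 kg/m³
  commercially pure titanium: σ_y = 259.0 MPa, ρ = 4534 kg/m³
  tungsten: σ_y = 589.0 MPa, ρ = 19220 kg/m³
  magnesium alloy: M = 7.47×10⁻³
  maraging steel: M = 5.30×10⁻³
  commercially pure titanium: M = 3.55×10⁻³
  tungsten: M = 1.26×10⁻³
Magnesium alloy ranks first.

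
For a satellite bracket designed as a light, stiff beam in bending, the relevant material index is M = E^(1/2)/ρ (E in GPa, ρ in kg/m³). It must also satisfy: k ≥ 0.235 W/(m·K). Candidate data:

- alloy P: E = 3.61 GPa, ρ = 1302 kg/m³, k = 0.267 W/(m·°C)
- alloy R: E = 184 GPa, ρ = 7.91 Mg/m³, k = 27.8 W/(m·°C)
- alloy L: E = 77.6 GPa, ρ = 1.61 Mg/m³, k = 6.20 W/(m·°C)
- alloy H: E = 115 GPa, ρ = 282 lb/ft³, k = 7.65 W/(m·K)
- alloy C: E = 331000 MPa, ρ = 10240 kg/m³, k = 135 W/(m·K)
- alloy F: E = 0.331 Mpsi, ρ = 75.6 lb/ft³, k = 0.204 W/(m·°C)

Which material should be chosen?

Screen on constraints: k ≥ 0.235 W/(m·K). Survivors: alloy P, alloy R, alloy L, alloy H, alloy C.
Normalizing units and computing the index:
  alloy P: E = 3.610 GPa, ρ = 1302 kg/m³
  alloy R: E = 184.0 GPa, ρ = 7910 kg/m³
  alloy L: E = 77.60 GPa, ρ = 1610 kg/m³
  alloy H: E = 115.0 GPa, ρ = 4517 kg/m³
  alloy C: E = 331.0 GPa, ρ = 10240 kg/m³
  alloy L: M = 5.47×10⁻³
  alloy H: M = 2.37×10⁻³
  alloy C: M = 1.78×10⁻³
  alloy R: M = 1.71×10⁻³
  alloy P: M = 1.46×10⁻³
Highest index: alloy L.

alloy L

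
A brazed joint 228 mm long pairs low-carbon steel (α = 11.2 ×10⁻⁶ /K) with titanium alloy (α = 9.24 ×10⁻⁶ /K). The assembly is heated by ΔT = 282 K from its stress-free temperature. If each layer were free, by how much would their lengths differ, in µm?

126 µm

Δα = |11.2 − 9.24|×10⁻⁶/K = 1.96×10⁻⁶/K.
ΔL_mismatch = Δα·L·ΔT = 1.96×10⁻⁶ × 228.0 mm × 282.0 K = 126 µm.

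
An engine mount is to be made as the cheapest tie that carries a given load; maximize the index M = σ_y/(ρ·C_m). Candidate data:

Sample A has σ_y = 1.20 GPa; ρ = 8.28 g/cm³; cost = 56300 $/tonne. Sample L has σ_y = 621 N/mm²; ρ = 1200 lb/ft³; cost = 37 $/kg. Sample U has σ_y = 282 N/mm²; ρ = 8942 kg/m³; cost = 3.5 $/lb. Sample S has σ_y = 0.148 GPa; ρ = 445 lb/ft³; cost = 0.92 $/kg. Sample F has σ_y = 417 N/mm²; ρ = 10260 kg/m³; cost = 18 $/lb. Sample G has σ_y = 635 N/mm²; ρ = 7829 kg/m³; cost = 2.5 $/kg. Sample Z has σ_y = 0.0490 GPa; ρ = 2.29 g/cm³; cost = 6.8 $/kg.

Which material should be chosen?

Putting every candidate on a common basis:
  sample A: σ_y = 1200 MPa, ρ = 8280 kg/m³, cost = 56.30 $/kg
  sample L: σ_y = 621.0 MPa, ρ = 19220 kg/m³, cost = 37.00 $/kg
  sample U: σ_y = 282.0 MPa, ρ = 8942 kg/m³, cost = 7.716 $/kg
  sample S: σ_y = 148.0 MPa, ρ = 7128 kg/m³, cost = 0.9200 $/kg
  sample F: σ_y = 417.0 MPa, ρ = 10260 kg/m³, cost = 39.68 $/kg
  sample G: σ_y = 635.0 MPa, ρ = 7829 kg/m³, cost = 2.500 $/kg
  sample Z: σ_y = 49.00 MPa, ρ = 2290 kg/m³, cost = 6.800 $/kg
  sample G: M = 32.4 kN·m per $
  sample S: M = 22.6 kN·m per $
  sample U: M = 4.09 kN·m per $
  sample Z: M = 3.15 kN·m per $
  sample A: M = 2.57 kN·m per $
  sample F: M = 1.02 kN·m per $
  sample L: M = 0.873 kN·m per $
The maximum is for sample G.

sample G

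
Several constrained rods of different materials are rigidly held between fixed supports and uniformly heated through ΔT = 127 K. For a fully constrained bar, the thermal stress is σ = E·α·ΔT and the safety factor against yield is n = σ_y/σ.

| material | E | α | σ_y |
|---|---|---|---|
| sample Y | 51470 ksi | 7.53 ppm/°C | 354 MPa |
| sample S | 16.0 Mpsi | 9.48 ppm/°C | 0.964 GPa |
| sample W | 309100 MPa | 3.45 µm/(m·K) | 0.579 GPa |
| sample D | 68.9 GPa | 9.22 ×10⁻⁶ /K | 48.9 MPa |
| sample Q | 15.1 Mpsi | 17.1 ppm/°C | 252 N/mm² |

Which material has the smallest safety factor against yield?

With everything in SI (GPa, ×10⁻⁶/K, MPa):
  sample Y: E = 354.9, α = 7.53, σ_y = 354.0 → σ = 339 MPa, n = 1.04
  sample S: E = 110.3, α = 9.48, σ_y = 964.0 → σ = 133 MPa, n = 7.26
  sample W: E = 309.1, α = 3.45, σ_y = 579.0 → σ = 135 MPa, n = 4.28
  sample D: E = 68.90, α = 9.22, σ_y = 48.90 → σ = 80.7 MPa, n = 0.606
  sample Q: E = 104.1, α = 17.1, σ_y = 252.0 → σ = 226 MPa, n = 1.11
Sample D has the lowest safety factor, n = 0.606.

sample D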